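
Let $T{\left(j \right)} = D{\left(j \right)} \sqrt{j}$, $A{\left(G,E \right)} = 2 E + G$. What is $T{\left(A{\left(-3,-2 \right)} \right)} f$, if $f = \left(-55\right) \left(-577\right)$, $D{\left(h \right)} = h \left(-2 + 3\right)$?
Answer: $- 222145 i \sqrt{7} \approx - 5.8774 \cdot 10^{5} i$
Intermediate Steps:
$D{\left(h \right)} = h$ ($D{\left(h \right)} = h 1 = h$)
$A{\left(G,E \right)} = G + 2 E$
$T{\left(j \right)} = j^{\frac{3}{2}}$ ($T{\left(j \right)} = j \sqrt{j} = j^{\frac{3}{2}}$)
$f = 31735$
$T{\left(A{\left(-3,-2 \right)} \right)} f = \left(-3 + 2 \left(-2\right)\right)^{\frac{3}{2}} \cdot 31735 = \left(-3 - 4\right)^{\frac{3}{2}} \cdot 31735 = \left(-7\right)^{\frac{3}{2}} \cdot 31735 = - 7 i \sqrt{7} \cdot 31735 = - 222145 i \sqrt{7}$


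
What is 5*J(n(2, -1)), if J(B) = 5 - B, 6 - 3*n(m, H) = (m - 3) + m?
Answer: 50/3 ≈ 16.667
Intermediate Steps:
n(m, H) = 3 - 2*m/3 (n(m, H) = 2 - ((m - 3) + m)/3 = 2 - ((-3 + m) + m)/3 = 2 - (-3 + 2*m)/3 = 2 + (1 - 2*m/3) = 3 - 2*m/3)
5*J(n(2, -1)) = 5*(5 - (3 - ⅔*2)) = 5*(5 - (3 - 4/3)) = 5*(5 - 1*5/3) = 5*(5 - 5/3) = 5*(10/3) = 50/3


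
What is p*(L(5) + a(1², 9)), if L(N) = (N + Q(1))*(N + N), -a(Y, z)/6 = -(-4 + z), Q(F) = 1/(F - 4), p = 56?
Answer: 12880/3 ≈ 4293.3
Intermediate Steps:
Q(F) = 1/(-4 + F)
a(Y, z) = -24 + 6*z (a(Y, z) = -(-6)*(-4 + z) = -6*(4 - z) = -24 + 6*z)
L(N) = 2*N*(-⅓ + N) (L(N) = (N + 1/(-4 + 1))*(N + N) = (N + 1/(-3))*(2*N) = (N - ⅓)*(2*N) = (-⅓ + N)*(2*N) = 2*N*(-⅓ + N))
p*(L(5) + a(1², 9)) = 56*((⅔)*5*(-1 + 3*5) + (-24 + 6*9)) = 56*((⅔)*5*(-1 + 15) + (-24 + 54)) = 56*((⅔)*5*14 + 30) = 56*(140/3 + 30) = 56*(230/3) = 12880/3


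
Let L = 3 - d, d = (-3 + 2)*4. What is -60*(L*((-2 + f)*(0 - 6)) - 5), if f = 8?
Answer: 15420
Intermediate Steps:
d = -4 (d = -1*4 = -4)
L = 7 (L = 3 - 1*(-4) = 3 + 4 = 7)
-60*(L*((-2 + f)*(0 - 6)) - 5) = -60*(7*((-2 + 8)*(0 - 6)) - 5) = -60*(7*(6*(-6)) - 5) = -60*(7*(-36) - 5) = -60*(-252 - 5) = -60*(-257) = 15420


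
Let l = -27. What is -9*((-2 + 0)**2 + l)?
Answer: 207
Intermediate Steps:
-9*((-2 + 0)**2 + l) = -9*((-2 + 0)**2 - 27) = -9*((-2)**2 - 27) = -9*(4 - 27) = -9*(-23) = 207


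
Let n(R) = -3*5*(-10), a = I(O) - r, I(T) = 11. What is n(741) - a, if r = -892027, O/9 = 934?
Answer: -891888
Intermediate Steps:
O = 8406 (O = 9*934 = 8406)
a = 892038 (a = 11 - 1*(-892027) = 11 + 892027 = 892038)
n(R) = 150 (n(R) = -15*(-10) = 150)
n(741) - a = 150 - 1*892038 = 150 - 892038 = -891888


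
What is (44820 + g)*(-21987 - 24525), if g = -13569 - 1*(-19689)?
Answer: -2369321280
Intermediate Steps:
g = 6120 (g = -13569 + 19689 = 6120)
(44820 + g)*(-21987 - 24525) = (44820 + 6120)*(-21987 - 24525) = 50940*(-46512) = -2369321280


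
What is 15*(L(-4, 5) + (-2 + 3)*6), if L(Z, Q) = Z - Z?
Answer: 90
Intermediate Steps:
L(Z, Q) = 0
15*(L(-4, 5) + (-2 + 3)*6) = 15*(0 + (-2 + 3)*6) = 15*(0 + 1*6) = 15*(0 + 6) = 15*6 = 90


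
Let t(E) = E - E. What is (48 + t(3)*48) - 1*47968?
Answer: -47920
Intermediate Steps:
t(E) = 0
(48 + t(3)*48) - 1*47968 = (48 + 0*48) - 1*47968 = (48 + 0) - 47968 = 48 - 47968 = -47920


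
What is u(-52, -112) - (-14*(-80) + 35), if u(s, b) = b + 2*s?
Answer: -1371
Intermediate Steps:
u(-52, -112) - (-14*(-80) + 35) = (-112 + 2*(-52)) - (-14*(-80) + 35) = (-112 - 104) - (1120 + 35) = -216 - 1*1155 = -216 - 1155 = -1371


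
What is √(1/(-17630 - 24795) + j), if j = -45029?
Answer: I*√3241872988222/8485 ≈ 212.2*I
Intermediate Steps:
√(1/(-17630 - 24795) + j) = √(1/(-17630 - 24795) - 45029) = √(1/(-42425) - 45029) = √(-1/42425 - 45029) = √(-1910355326/42425) = I*√3241872988222/8485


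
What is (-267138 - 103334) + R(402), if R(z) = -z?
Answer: -370874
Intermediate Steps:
(-267138 - 103334) + R(402) = (-267138 - 103334) - 1*402 = -370472 - 402 = -370874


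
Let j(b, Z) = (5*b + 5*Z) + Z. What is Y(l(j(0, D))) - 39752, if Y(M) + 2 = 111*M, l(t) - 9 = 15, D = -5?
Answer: -37090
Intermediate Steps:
j(b, Z) = 5*b + 6*Z (j(b, Z) = (5*Z + 5*b) + Z = 5*b + 6*Z)
l(t) = 24 (l(t) = 9 + 15 = 24)
Y(M) = -2 + 111*M
Y(l(j(0, D))) - 39752 = (-2 + 111*24) - 39752 = (-2 + 2664) - 39752 = 2662 - 39752 = -37090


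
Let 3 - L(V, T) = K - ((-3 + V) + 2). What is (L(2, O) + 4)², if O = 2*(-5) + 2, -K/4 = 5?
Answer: 784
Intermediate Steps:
K = -20 (K = -4*5 = -20)
O = -8 (O = -10 + 2 = -8)
L(V, T) = 22 + V (L(V, T) = 3 - (-20 - ((-3 + V) + 2)) = 3 - (-20 - (-1 + V)) = 3 - (-20 + (1 - V)) = 3 - (-19 - V) = 3 + (19 + V) = 22 + V)
(L(2, O) + 4)² = ((22 + 2) + 4)² = (24 + 4)² = 28² = 784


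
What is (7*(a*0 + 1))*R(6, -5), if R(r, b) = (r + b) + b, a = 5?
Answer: -28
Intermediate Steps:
R(r, b) = r + 2*b (R(r, b) = (b + r) + b = r + 2*b)
(7*(a*0 + 1))*R(6, -5) = (7*(5*0 + 1))*(6 + 2*(-5)) = (7*(0 + 1))*(6 - 10) = (7*1)*(-4) = 7*(-4) = -28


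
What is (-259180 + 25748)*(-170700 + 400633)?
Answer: -53673720056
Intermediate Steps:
(-259180 + 25748)*(-170700 + 400633) = -233432*229933 = -53673720056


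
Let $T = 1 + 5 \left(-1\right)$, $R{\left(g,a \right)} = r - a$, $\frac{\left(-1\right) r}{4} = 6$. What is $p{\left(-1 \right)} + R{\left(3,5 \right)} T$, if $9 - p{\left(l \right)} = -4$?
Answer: $129$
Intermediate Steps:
$r = -24$ ($r = \left(-4\right) 6 = -24$)
$p{\left(l \right)} = 13$ ($p{\left(l \right)} = 9 - -4 = 9 + 4 = 13$)
$R{\left(g,a \right)} = -24 - a$
$T = -4$ ($T = 1 - 5 = -4$)
$p{\left(-1 \right)} + R{\left(3,5 \right)} T = 13 + \left(-24 - 5\right) \left(-4\right) = 13 - -116 = 13 + 116 = 129$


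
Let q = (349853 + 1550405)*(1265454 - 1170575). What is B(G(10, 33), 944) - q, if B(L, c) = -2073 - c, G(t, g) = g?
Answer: -180294581799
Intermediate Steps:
q = 180294578782 (q = 1900258*94879 = 180294578782)
B(G(10, 33), 944) - q = (-2073 - 1*944) - 1*180294578782 = (-2073 - 944) - 180294578782 = -3017 - 180294578782 = -180294581799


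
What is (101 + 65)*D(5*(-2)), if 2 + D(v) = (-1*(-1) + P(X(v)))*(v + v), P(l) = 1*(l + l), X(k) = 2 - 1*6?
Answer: 22908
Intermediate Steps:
X(k) = -4 (X(k) = 2 - 6 = -4)
P(l) = 2*l (P(l) = 1*(2*l) = 2*l)
D(v) = -2 - 14*v (D(v) = -2 + (-1*(-1) + 2*(-4))*(v + v) = -2 + (1 - 8)*(2*v) = -2 - 14*v)
(101 + 65)*D(5*(-2)) = (101 + 65)*(-2 - 70*(-2)) = 166*(-2 - 14*(-10)) = 166*(-2 + 140) = 166*138 = 22908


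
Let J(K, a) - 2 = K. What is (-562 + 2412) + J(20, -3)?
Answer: 1872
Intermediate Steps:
J(K, a) = 2 + K
(-562 + 2412) + J(20, -3) = (-562 + 2412) + (2 + 20) = 1850 + 22 = 1872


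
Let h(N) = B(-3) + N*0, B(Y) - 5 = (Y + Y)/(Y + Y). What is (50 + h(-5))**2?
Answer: 3136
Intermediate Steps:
B(Y) = 6 (B(Y) = 5 + (Y + Y)/(Y + Y) = 5 + (2*Y)/((2*Y)) = 5 + (2*Y)*(1/(2*Y)) = 5 + 1 = 6)
h(N) = 6 (h(N) = 6 + N*0 = 6 + 0 = 6)
(50 + h(-5))**2 = (50 + 6)**2 = 56**2 = 3136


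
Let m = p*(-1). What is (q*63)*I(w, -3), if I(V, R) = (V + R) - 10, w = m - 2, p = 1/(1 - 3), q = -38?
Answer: 34713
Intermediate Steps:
p = -1/2 (p = 1/(-2) = -1/2 ≈ -0.50000)
m = 1/2 (m = -1/2*(-1) = 1/2 ≈ 0.50000)
w = -3/2 (w = 1/2 - 2 = -3/2 ≈ -1.5000)
I(V, R) = -10 + R + V (I(V, R) = (R + V) - 10 = -10 + R + V)
(q*63)*I(w, -3) = (-38*63)*(-10 - 3 - 3/2) = -2394*(-29/2) = 34713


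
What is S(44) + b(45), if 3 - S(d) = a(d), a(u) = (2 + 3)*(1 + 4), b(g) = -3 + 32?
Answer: 7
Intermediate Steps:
b(g) = 29
a(u) = 25 (a(u) = 5*5 = 25)
S(d) = -22 (S(d) = 3 - 1*25 = 3 - 25 = -22)
S(44) + b(45) = -22 + 29 = 7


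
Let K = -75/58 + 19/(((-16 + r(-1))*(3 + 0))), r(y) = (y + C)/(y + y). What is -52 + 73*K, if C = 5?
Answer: -134740/783 ≈ -172.08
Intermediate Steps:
r(y) = (5 + y)/(2*y) (r(y) = (y + 5)/(y + y) = (5 + y)/((2*y)) = (5 + y)*(1/(2*y)) = (5 + y)/(2*y))
K = -1288/783 (K = -75/58 + 19/(((-16 + (½)*(5 - 1)/(-1))*(3 + 0))) = -75*1/58 + 19/(((-16 + (½)*(-1)*4)*3)) = -75/58 + 19/(((-16 - 2)*3)) = -75/58 + 19/((-18*3)) = -75/58 + 19/(-54) = -75/58 + 19*(-1/54) = -75/58 - 19/54 = -1288/783 ≈ -1.6450)
-52 + 73*K = -52 + 73*(-1288/783) = -52 - 94024/783 = -134740/783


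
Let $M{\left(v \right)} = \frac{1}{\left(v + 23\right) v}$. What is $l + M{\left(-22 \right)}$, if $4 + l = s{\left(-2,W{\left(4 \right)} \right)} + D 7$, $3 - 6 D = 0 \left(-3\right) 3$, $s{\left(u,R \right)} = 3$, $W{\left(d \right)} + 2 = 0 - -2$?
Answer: $\frac{27}{11} \approx 2.4545$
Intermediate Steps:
$W{\left(d \right)} = 0$ ($W{\left(d \right)} = -2 + \left(0 - -2\right) = -2 + \left(0 + 2\right) = -2 + 2 = 0$)
$D = \frac{1}{2}$ ($D = \frac{1}{2} - \frac{0 \left(-3\right) 3}{6} = \frac{1}{2} - \frac{0 \cdot 3}{6} = \frac{1}{2} - 0 = \frac{1}{2} + 0 = \frac{1}{2} \approx 0.5$)
$M{\left(v \right)} = \frac{1}{v \left(23 + v\right)}$ ($M{\left(v \right)} = \frac{1}{\left(23 + v\right) v} = \frac{1}{v \left(23 + v\right)}$)
$l = \frac{5}{2}$ ($l = -4 + \left(3 + \frac{1}{2} \cdot 7\right) = -4 + \left(3 + \frac{7}{2}\right) = -4 + \frac{13}{2} = \frac{5}{2} \approx 2.5$)
$l + M{\left(-22 \right)} = \frac{5}{2} + \frac{1}{\left(-22\right) \left(23 - 22\right)} = \frac{5}{2} - \frac{1}{22 \cdot 1} = \frac{5}{2} - \frac{1}{22} = \frac{27}{11}$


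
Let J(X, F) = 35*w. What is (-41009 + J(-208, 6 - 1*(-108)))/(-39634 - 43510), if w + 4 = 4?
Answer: 41009/83144 ≈ 0.49323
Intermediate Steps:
w = 0 (w = -4 + 4 = 0)
J(X, F) = 0 (J(X, F) = 35*0 = 0)
(-41009 + J(-208, 6 - 1*(-108)))/(-39634 - 43510) = (-41009 + 0)/(-39634 - 43510) = -41009/(-83144) = -41009*(-1/83144) = 41009/83144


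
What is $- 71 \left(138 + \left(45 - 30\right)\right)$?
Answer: $-10863$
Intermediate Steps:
$- 71 \left(138 + \left(45 - 30\right)\right) = - 71 \left(138 + 15\right) = \left(-71\right) 153 = -10863$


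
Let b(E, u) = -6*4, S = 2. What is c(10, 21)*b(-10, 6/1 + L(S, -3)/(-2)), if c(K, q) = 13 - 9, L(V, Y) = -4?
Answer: -96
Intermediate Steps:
c(K, q) = 4
b(E, u) = -24
c(10, 21)*b(-10, 6/1 + L(S, -3)/(-2)) = 4*(-24) = -96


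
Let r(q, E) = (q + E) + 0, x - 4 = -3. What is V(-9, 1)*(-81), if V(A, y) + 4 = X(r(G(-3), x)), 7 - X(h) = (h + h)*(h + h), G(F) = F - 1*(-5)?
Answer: 2673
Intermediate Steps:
x = 1 (x = 4 - 3 = 1)
G(F) = 5 + F (G(F) = F + 5 = 5 + F)
r(q, E) = E + q (r(q, E) = (E + q) + 0 = E + q)
X(h) = 7 - 4*h² (X(h) = 7 - (h + h)*(h + h) = 7 - 2*h*2*h = 7 - 4*h²)
V(A, y) = -33 (V(A, y) = -4 + (7 - 4*(1 + (5 - 3))²) = -4 + (7 - 4*(1 + 2)²) = -4 + (7 - 4*3²) = -4 + (7 - 4*9) = -4 + (7 - 36) = -4 - 29 = -33)
V(-9, 1)*(-81) = -33*(-81) = 2673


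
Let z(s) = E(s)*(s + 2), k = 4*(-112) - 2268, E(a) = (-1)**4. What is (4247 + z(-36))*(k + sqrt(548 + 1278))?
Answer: -11442508 + 4213*sqrt(1826) ≈ -1.1262e+7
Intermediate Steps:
E(a) = 1
k = -2716 (k = -448 - 2268 = -2716)
z(s) = 2 + s (z(s) = 1*(s + 2) = 1*(2 + s) = 2 + s)
(4247 + z(-36))*(k + sqrt(548 + 1278)) = (4247 + (2 - 36))*(-2716 + sqrt(548 + 1278)) = (4247 - 34)*(-2716 + sqrt(1826)) = 4213*(-2716 + sqrt(1826)) = -11442508 + 4213*sqrt(1826)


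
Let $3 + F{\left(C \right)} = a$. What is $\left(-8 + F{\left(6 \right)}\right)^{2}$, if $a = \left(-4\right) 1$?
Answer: $225$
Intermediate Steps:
$a = -4$
$F{\left(C \right)} = -7$ ($F{\left(C \right)} = -3 - 4 = -7$)
$\left(-8 + F{\left(6 \right)}\right)^{2} = \left(-8 - 7\right)^{2} = \left(-15\right)^{2} = 225$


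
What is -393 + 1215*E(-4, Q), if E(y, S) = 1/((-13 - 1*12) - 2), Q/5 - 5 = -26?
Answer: -438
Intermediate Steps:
Q = -105 (Q = 25 + 5*(-26) = 25 - 130 = -105)
E(y, S) = -1/27 (E(y, S) = 1/((-13 - 12) - 2) = 1/(-25 - 2) = 1/(-27) = -1/27)
-393 + 1215*E(-4, Q) = -393 + 1215*(-1/27) = -393 - 45 = -438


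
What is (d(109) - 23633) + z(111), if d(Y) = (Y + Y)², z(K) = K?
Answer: 24002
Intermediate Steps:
d(Y) = 4*Y² (d(Y) = (2*Y)² = 4*Y²)
(d(109) - 23633) + z(111) = (4*109² - 23633) + 111 = (4*11881 - 23633) + 111 = (47524 - 23633) + 111 = 23891 + 111 = 24002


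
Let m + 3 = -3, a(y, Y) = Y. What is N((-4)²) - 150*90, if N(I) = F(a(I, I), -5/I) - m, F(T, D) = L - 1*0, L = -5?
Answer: -13499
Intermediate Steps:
F(T, D) = -5 (F(T, D) = -5 - 1*0 = -5 + 0 = -5)
m = -6 (m = -3 - 3 = -6)
N(I) = 1 (N(I) = -5 - 1*(-6) = -5 + 6 = 1)
N((-4)²) - 150*90 = 1 - 150*90 = 1 - 13500 = -13499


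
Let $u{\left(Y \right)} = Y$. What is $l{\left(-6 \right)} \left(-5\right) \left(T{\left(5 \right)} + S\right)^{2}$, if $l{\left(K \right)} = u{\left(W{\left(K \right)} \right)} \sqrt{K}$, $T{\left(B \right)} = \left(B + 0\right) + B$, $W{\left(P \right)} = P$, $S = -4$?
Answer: $1080 i \sqrt{6} \approx 2645.4 i$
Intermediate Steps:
$T{\left(B \right)} = 2 B$ ($T{\left(B \right)} = B + B = 2 B$)
$l{\left(K \right)} = K^{\frac{3}{2}}$ ($l{\left(K \right)} = K \sqrt{K} = K^{\frac{3}{2}}$)
$l{\left(-6 \right)} \left(-5\right) \left(T{\left(5 \right)} + S\right)^{2} = \left(-6\right)^{\frac{3}{2}} \left(-5\right) \left(2 \cdot 5 - 4\right)^{2} = - 6 i \sqrt{6} \left(-5\right) \left(10 - 4\right)^{2} = 30 i \sqrt{6} \cdot 6^{2} = 30 i \sqrt{6} \cdot 36 = 1080 i \sqrt{6}$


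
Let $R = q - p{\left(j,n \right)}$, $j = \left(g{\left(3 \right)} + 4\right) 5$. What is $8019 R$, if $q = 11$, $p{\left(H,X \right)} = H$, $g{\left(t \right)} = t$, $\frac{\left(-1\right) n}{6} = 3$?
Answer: $-192456$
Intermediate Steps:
$n = -18$ ($n = \left(-6\right) 3 = -18$)
$j = 35$ ($j = \left(3 + 4\right) 5 = 7 \cdot 5 = 35$)
$R = -24$ ($R = 11 - 35 = -24$)
$8019 R = 8019 \left(-24\right) = -192456$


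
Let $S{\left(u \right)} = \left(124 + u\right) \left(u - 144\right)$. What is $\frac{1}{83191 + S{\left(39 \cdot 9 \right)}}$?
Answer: $\frac{1}{181516} \approx 5.5092 \cdot 10^{-6}$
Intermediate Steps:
$S{\left(u \right)} = \left(-144 + u\right) \left(124 + u\right)$ ($S{\left(u \right)} = \left(124 + u\right) \left(-144 + u\right) = \left(-144 + u\right) \left(124 + u\right)$)
$\frac{1}{83191 + S{\left(39 \cdot 9 \right)}} = \frac{1}{83191 - \left(17856 - 123201 + 20 \cdot 39 \cdot 9\right)} = \frac{1}{83191 - \left(24876 - 123201\right)} = \frac{1}{83191 - -98325} = \frac{1}{83191 + 98325} = \frac{1}{181516}$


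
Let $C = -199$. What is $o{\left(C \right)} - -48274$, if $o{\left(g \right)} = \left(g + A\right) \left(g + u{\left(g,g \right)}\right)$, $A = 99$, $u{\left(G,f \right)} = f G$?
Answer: $-3891926$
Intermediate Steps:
$u{\left(G,f \right)} = G f$
$o{\left(g \right)} = \left(99 + g\right) \left(g + g^{2}\right)$ ($o{\left(g \right)} = \left(g + 99\right) \left(g + g g\right) = \left(99 + g\right) \left(g + g^{2}\right)$)
$o{\left(C \right)} - -48274 = - 199 \left(99 + \left(-199\right)^{2} + 100 \left(-199\right)\right) - -48274 = - 199 \left(99 + 39601 - 19900\right) + 48274 = \left(-199\right) 19800 + 48274 = -3940200 + 48274 = -3891926$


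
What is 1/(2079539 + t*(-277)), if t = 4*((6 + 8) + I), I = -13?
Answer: 1/2078431 ≈ 4.8113e-7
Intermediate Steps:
t = 4 (t = 4*((6 + 8) - 13) = 4*(14 - 13) = 4*1 = 4)
1/(2079539 + t*(-277)) = 1/(2079539 + 4*(-277)) = 1/(2079539 - 1108) = 1/2078431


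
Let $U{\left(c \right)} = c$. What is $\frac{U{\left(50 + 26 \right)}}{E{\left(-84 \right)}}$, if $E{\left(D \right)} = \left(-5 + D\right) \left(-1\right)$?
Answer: $\frac{76}{89} \approx 0.85393$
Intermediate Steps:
$E{\left(D \right)} = 5 - D$
$\frac{U{\left(50 + 26 \right)}}{E{\left(-84 \right)}} = \frac{50 + 26}{5 - -84} = \frac{76}{5 + 84} = \frac{76}{89}$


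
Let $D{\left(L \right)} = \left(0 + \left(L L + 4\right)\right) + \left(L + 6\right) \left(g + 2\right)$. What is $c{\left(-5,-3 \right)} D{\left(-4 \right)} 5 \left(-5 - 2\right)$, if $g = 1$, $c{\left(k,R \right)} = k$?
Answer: $4550$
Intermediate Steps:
$D{\left(L \right)} = 22 + L^{2} + 3 L$ ($D{\left(L \right)} = \left(0 + \left(L L + 4\right)\right) + \left(L + 6\right) \left(1 + 2\right) = \left(0 + \left(L^{2} + 4\right)\right) + \left(6 + L\right) 3 = \left(0 + \left(4 + L^{2}\right)\right) + \left(18 + 3 L\right) = \left(4 + L^{2}\right) + \left(18 + 3 L\right) = 22 + L^{2} + 3 L$)
$c{\left(-5,-3 \right)} D{\left(-4 \right)} 5 \left(-5 - 2\right) = - 5 \left(22 + \left(-4\right)^{2} + 3 \left(-4\right)\right) 5 \left(-5 - 2\right) = - 5 \left(22 + 16 - 12\right) 5 \left(-7\right) = \left(-5\right) 26 \left(-35\right) = \left(-130\right) \left(-35\right) = 4550$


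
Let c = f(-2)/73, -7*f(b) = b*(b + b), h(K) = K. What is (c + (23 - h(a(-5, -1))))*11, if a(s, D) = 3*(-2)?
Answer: 162921/511 ≈ 318.83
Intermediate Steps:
a(s, D) = -6
f(b) = -2*b**2/7 (f(b) = -b*(b + b)/7 = -b*2*b/7 = -2*b**2/7)
c = -8/511 (c = -2/7*(-2)**2/73 = -2/7*4*(1/73) = -8/7*1/73 = -8/511 ≈ -0.015656)
(c + (23 - h(a(-5, -1))))*11 = (-8/511 + (23 - 1*(-6)))*11 = (-8/511 + (23 + 6))*11 = (-8/511 + 29)*11 = (14811/511)*11 = 162921/511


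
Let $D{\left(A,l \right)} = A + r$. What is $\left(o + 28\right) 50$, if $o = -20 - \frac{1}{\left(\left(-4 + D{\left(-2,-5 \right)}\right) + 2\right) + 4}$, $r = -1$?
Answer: $450$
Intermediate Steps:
$D{\left(A,l \right)} = -1 + A$ ($D{\left(A,l \right)} = A - 1 = -1 + A$)
$o = -19$ ($o = -20 - \frac{1}{\left(\left(-4 - 3\right) + 2\right) + 4} = -20 - \frac{1}{\left(-7 + 2\right) + 4} = -20 - \frac{1}{-5 + 4} = -20 - \frac{1}{-1} = -20 - -1 = -20 + 1 = -19$)
$\left(o + 28\right) 50 = \left(-19 + 28\right) 50 = 9 \cdot 50 = 450$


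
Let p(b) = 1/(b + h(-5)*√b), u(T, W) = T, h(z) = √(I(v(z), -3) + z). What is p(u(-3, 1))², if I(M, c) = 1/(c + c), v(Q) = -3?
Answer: 4/(6 + √62)² ≈ 0.020781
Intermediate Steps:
I(M, c) = 1/(2*c)
h(z) = √(-⅙ + z) (h(z) = √((½)/(-3) + z) = √((½)*(-⅓) + z) = √(-⅙ + z))
p(b) = 1/(b + I*√186*√b/6) (p(b) = 1/(b + (√(-6 + 36*(-5))/6)*√b) = 1/(b + (√(-6 - 180)/6)*√b) = 1/(b + (√(-186)/6)*√b) = 1/(b + ((I*√186)/6)*√b) = 1/(b + (I*√186/6)*√b) = 1/(b + I*√186*√b/6))
p(u(-3, 1))² = (6/(6*(-3) + I*√186*√(-3)))² = (6/(-18 + I*√186*(I*√3)))² = (6/(-18 - 3*√62))² = 36/(-18 - 3*√62)²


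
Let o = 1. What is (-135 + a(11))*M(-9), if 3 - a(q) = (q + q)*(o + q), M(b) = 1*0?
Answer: 0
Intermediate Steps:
M(b) = 0
a(q) = 3 - 2*q*(1 + q) (a(q) = 3 - (q + q)*(1 + q) = 3 - 2*q*(1 + q))
(-135 + a(11))*M(-9) = (-135 + (3 - 2*11 - 2*11²))*0 = (-135 + (3 - 22 - 2*121))*0 = (-135 + (3 - 22 - 242))*0 = (-135 - 261)*0 = -396*0 = 0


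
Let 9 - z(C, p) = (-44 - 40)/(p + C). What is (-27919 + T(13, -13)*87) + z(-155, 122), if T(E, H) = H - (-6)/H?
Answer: -4158969/143 ≈ -29084.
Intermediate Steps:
T(E, H) = H + 6/H
z(C, p) = 9 + 84/(C + p) (z(C, p) = 9 - (-44 - 40)/(p + C) = 9 - (-84)/(C + p) = 9 + 84/(C + p))
(-27919 + T(13, -13)*87) + z(-155, 122) = (-27919 + (-13 + 6/(-13))*87) + 3*(28 + 3*(-155) + 3*122)/(-155 + 122) = (-27919 + (-13 + 6*(-1/13))*87) + 3*(28 - 465 + 366)/(-33) = (-27919 + (-13 - 6/13)*87) + 3*(-1/33)*(-71) = (-27919 - 175/13*87) + 71/11 = (-27919 - 15225/13) + 71/11 = -378172/13 + 71/11 = -4158969/143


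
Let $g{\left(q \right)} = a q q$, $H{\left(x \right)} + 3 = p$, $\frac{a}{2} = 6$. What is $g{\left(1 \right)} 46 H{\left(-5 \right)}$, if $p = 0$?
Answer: $-1656$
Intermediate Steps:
$a = 12$ ($a = 2 \cdot 6 = 12$)
$H{\left(x \right)} = -3$ ($H{\left(x \right)} = -3 + 0 = -3$)
$g{\left(q \right)} = 12 q^{2}$ ($g{\left(q \right)} = 12 q q = 12 q^{2}$)
$g{\left(1 \right)} 46 H{\left(-5 \right)} = 12 \cdot 1^{2} \cdot 46 \left(-3\right) = 12 \cdot 1 \cdot 46 \left(-3\right) = 12 \cdot 46 \left(-3\right) = 552 \left(-3\right) = -1656$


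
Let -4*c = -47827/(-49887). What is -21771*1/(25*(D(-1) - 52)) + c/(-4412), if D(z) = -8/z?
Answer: 4791841689749/242111588400 ≈ 19.792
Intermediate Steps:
c = -47827/199548 (c = -(-47827)/(4*(-49887)) = -(-47827)*(-1)/(4*49887) = -¼*47827/49887 = -47827/199548 ≈ -0.23968)
-21771*1/(25*(D(-1) - 52)) + c/(-4412) = -21771*1/(25*(-8/(-1) - 52)) - 47827/199548/(-4412) = -21771*1/(25*(-8*(-1) - 52)) - 47827/199548*(-1/4412) = -21771*1/(25*(8 - 52)) + 47827/880405776 = -21771/((-44*25)) + 47827/880405776 = -21771/(-1100) + 47827/880405776 = -21771*(-1/1100) + 47827/880405776 = 21771/1100 + 47827/880405776 = 4791841689749/242111588400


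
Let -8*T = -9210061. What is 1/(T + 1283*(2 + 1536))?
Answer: 8/24996093 ≈ 3.2005e-7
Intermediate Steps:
T = 9210061/8 (T = -⅛*(-9210061) = 9210061/8 ≈ 1.1513e+6)
1/(T + 1283*(2 + 1536)) = 1/(9210061/8 + 1283*(2 + 1536)) = 1/(9210061/8 + 1283*1538) = 1/(9210061/8 + 1973254) = 1/(24996093/8) = 8/24996093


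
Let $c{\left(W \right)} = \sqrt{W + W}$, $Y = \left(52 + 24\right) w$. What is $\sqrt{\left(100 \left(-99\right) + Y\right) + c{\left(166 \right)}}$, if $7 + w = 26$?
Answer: $\sqrt{-8456 + 2 \sqrt{83}} \approx 91.857 i$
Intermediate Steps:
$w = 19$ ($w = -7 + 26 = 19$)
$Y = 1444$ ($Y = \left(52 + 24\right) 19 = 76 \cdot 19 = 1444$)
$c{\left(W \right)} = \sqrt{2} \sqrt{W}$ ($c{\left(W \right)} = \sqrt{2 W} = \sqrt{2} \sqrt{W}$)
$\sqrt{\left(100 \left(-99\right) + Y\right) + c{\left(166 \right)}} = \sqrt{\left(100 \left(-99\right) + 1444\right) + \sqrt{2} \sqrt{166}} = \sqrt{\left(-9900 + 1444\right) + 2 \sqrt{83}} = \sqrt{-8456 + 2 \sqrt{83}}$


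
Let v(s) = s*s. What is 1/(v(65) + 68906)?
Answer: 1/73131 ≈ 1.3674e-5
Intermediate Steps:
v(s) = s²
1/(v(65) + 68906) = 1/(65² + 68906) = 1/(4225 + 68906) = 1/73131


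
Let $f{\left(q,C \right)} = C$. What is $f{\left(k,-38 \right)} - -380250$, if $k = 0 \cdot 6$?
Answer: $380212$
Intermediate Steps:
$k = 0$
$f{\left(k,-38 \right)} - -380250 = -38 - -380250 = -38 + 380250 = 380212$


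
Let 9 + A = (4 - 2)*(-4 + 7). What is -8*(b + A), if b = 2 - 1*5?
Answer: 48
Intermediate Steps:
A = -3 (A = -9 + (4 - 2)*(-4 + 7) = -9 + 2*3 = -9 + 6 = -3)
b = -3 (b = 2 - 5 = -3)
-8*(b + A) = -8*(-3 - 3) = -8*(-6) = 48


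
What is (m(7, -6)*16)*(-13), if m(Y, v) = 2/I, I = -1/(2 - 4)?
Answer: -832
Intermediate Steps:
I = ½ (I = -1/(-2) = -1*(-½) = ½ ≈ 0.50000)
m(Y, v) = 4 (m(Y, v) = 2/(½) = 2*2 = 4)
(m(7, -6)*16)*(-13) = (4*16)*(-13) = 64*(-13) = -832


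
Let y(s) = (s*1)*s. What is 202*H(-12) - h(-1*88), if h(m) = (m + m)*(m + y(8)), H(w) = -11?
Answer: -6446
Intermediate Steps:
y(s) = s² (y(s) = s*s = s²)
h(m) = 2*m*(64 + m) (h(m) = (m + m)*(m + 8²) = (2*m)*(m + 64) = (2*m)*(64 + m) = 2*m*(64 + m))
202*H(-12) - h(-1*88) = 202*(-11) - 2*(-1*88)*(64 - 1*88) = -2222 - 2*(-88)*(64 - 88) = -2222 - 2*(-88)*(-24) = -2222 - 1*4224 = -2222 - 4224 = -6446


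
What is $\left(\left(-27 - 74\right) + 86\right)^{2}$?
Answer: $225$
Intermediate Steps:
$\left(\left(-27 - 74\right) + 86\right)^{2} = \left(-101 + 86\right)^{2} = \left(-15\right)^{2} = 225$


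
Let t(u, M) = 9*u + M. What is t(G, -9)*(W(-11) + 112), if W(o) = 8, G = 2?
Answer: 1080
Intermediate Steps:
t(u, M) = M + 9*u
t(G, -9)*(W(-11) + 112) = (-9 + 9*2)*(8 + 112) = (-9 + 18)*120 = 9*120 = 1080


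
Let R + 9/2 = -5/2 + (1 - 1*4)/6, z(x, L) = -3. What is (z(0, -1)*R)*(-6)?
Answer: -135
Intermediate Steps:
R = -15/2 (R = -9/2 + (-5/2 + (1 - 1*4)/6) = -9/2 + (-5*½ + (1 - 4)*(⅙)) = -9/2 + (-5/2 - 3*⅙) = -9/2 + (-5/2 - ½) = -9/2 - 3 = -15/2 ≈ -7.5000)
(z(0, -1)*R)*(-6) = -3*(-15/2)*(-6) = (45/2)*(-6) = -135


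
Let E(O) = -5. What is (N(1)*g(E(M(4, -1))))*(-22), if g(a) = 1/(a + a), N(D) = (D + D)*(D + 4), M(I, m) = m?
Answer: 22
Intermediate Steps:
N(D) = 2*D*(4 + D) (N(D) = (2*D)*(4 + D) = 2*D*(4 + D))
g(a) = 1/(2*a)
(N(1)*g(E(M(4, -1))))*(-22) = ((2*1*(4 + 1))*((½)/(-5)))*(-22) = ((2*1*5)*((½)*(-⅕)))*(-22) = (10*(-⅒))*(-22) = -1*(-22) = 22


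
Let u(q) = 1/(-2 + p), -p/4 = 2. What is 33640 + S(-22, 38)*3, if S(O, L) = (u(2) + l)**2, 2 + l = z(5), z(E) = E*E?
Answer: 3521323/100 ≈ 35213.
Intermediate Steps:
p = -8 (p = -4*2 = -8)
z(E) = E**2
l = 23 (l = -2 + 5**2 = -2 + 25 = 23)
u(q) = -1/10 (u(q) = 1/(-2 - 8) = 1/(-10) = -1/10)
S(O, L) = 52441/100 (S(O, L) = (-1/10 + 23)**2 = (229/10)**2 = 52441/100)
33640 + S(-22, 38)*3 = 33640 + (52441/100)*3 = 33640 + 157323/100 = 3521323/100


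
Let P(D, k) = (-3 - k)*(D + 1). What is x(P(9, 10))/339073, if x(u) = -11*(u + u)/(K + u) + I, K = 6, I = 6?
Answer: -529/10511263 ≈ -5.0327e-5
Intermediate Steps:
P(D, k) = (1 + D)*(-3 - k) (P(D, k) = (-3 - k)*(1 + D) = (1 + D)*(-3 - k))
x(u) = 6 - 22*u/(6 + u) (x(u) = -11*(u + u)/(6 + u) + 6 = -11*2*u/(6 + u) + 6 = -22*u/(6 + u) + 6 = 6 - 22*u/(6 + u))
x(P(9, 10))/339073 = (4*(9 - 4*(-3 - 1*10 - 3*9 - 1*9*10))/(6 + (-3 - 1*10 - 3*9 - 1*9*10)))/339073 = (4*(9 - 4*(-3 - 10 - 27 - 90))/(6 + (-3 - 10 - 27 - 90)))*(1/339073) = (4*(9 - 4*(-130))/(6 - 130))*(1/339073) = (4*(9 + 520)/(-124))*(1/339073) = (4*(-1/124)*529)*(1/339073) = -529/31*1/339073 = -529/10511263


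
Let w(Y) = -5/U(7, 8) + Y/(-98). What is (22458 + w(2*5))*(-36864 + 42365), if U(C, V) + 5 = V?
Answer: 18159164066/147 ≈ 1.2353e+8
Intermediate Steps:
U(C, V) = -5 + V
w(Y) = -5/3 - Y/98 (w(Y) = -5/(-5 + 8) + Y/(-98) = -5/3 + Y*(-1/98) = -5*⅓ - Y/98 = -5/3 - Y/98)
(22458 + w(2*5))*(-36864 + 42365) = (22458 + (-5/3 - 5/49))*(-36864 + 42365) = (22458 + (-5/3 - 1/98*10))*5501 = (22458 + (-5/3 - 5/49))*5501 = (22458 - 260/147)*5501 = (3301066/147)*5501 = 18159164066/147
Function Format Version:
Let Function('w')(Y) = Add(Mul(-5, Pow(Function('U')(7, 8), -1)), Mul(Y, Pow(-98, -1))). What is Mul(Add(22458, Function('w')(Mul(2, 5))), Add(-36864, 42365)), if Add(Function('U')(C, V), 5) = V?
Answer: Rational(18159164066, 147) ≈ 1.2353e+8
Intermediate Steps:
Function('U')(C, V) = Add(-5, V)
Function('w')(Y) = Add(Rational(-5, 3), Mul(Rational(-1, 98), Y)) (Function('w')(Y) = Add(Mul(-5, Pow(Add(-5, 8), -1)), Mul(Y, Pow(-98, -1))) = Add(Mul(-5, Pow(3, -1)), Mul(Y, Rational(-1, 98))) = Add(Mul(-5, Rational(1, 3)), Mul(Rational(-1, 98), Y)) = Add(Rational(-5, 3), Mul(Rational(-1, 98), Y)))
Mul(Add(22458, Function('w')(Mul(2, 5))), Add(-36864, 42365)) = Mul(Add(22458, Add(Rational(-5, 3), Mul(Rational(-1, 98), Mul(2, 5)))), Add(-36864, 42365)) = Mul(Add(22458, Add(Rational(-5, 3), Mul(Rational(-1, 98), 10))), 5501) = Mul(Add(22458, Add(Rational(-5, 3), Rational(-5, 49))), 5501) = Mul(Add(22458, Rational(-260, 147)), 5501) = Mul(Rational(3301066, 147), 5501) = Rational(18159164066, 147)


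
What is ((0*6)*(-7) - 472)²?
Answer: 222784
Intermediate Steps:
((0*6)*(-7) - 472)² = (0*(-7) - 472)² = (0 - 472)² = (-472)² = 222784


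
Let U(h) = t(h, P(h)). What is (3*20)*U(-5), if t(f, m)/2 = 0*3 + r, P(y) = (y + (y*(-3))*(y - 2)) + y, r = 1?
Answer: 120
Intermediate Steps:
P(y) = 2*y - 3*y*(-2 + y) (P(y) = (y + (-3*y)*(-2 + y)) + y = (y - 3*y*(-2 + y)) + y = 2*y - 3*y*(-2 + y))
t(f, m) = 2 (t(f, m) = 2*(0*3 + 1) = 2*(0 + 1) = 2*1 = 2)
U(h) = 2
(3*20)*U(-5) = (3*20)*2 = 60*2 = 120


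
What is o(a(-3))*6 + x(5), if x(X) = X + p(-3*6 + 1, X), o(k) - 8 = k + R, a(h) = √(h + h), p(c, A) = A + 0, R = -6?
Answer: 22 + 6*I*√6 ≈ 22.0 + 14.697*I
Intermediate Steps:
p(c, A) = A
a(h) = √2*√h (a(h) = √(2*h) = √2*√h)
o(k) = 2 + k (o(k) = 8 + (k - 6) = 8 + (-6 + k) = 2 + k)
x(X) = 2*X (x(X) = X + X = 2*X)
o(a(-3))*6 + x(5) = (2 + √2*√(-3))*6 + 2*5 = (2 + √2*(I*√3))*6 + 10 = (2 + I*√6)*6 + 10 = (12 + 6*I*√6) + 10 = 22 + 6*I*√6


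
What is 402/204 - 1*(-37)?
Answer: 1325/34 ≈ 38.971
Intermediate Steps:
402/204 - 1*(-37) = 402*(1/204) + 37 = 67/34 + 37 = 1325/34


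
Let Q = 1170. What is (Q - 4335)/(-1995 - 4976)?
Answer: 3165/6971 ≈ 0.45402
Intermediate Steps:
(Q - 4335)/(-1995 - 4976) = (1170 - 4335)/(-1995 - 4976) = -3165/(-6971) = -3165*(-1/6971) = 3165/6971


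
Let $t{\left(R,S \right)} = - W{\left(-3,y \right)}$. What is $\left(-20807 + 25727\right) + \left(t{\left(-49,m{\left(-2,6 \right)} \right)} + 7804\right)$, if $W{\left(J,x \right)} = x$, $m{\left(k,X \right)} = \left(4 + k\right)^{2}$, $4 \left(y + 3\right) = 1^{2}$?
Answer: $\frac{50907}{4} \approx 12727.0$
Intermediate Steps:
$y = - \frac{11}{4}$ ($y = -3 + \frac{1^{2}}{4} = -3 + \frac{1}{4} \cdot 1 = -3 + \frac{1}{4} = - \frac{11}{4} \approx -2.75$)
$t{\left(R,S \right)} = \frac{11}{4}$ ($t{\left(R,S \right)} = \left(-1\right) \left(- \frac{11}{4}\right) = \frac{11}{4}$)
$\left(-20807 + 25727\right) + \left(t{\left(-49,m{\left(-2,6 \right)} \right)} + 7804\right) = \left(-20807 + 25727\right) + \left(\frac{11}{4} + 7804\right) = 4920 + \frac{31227}{4} = \frac{50907}{4}$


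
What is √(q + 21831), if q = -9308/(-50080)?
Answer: √855511779110/6260 ≈ 147.75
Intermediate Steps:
q = 2327/12520 (q = -9308*(-1/50080) = 2327/12520 ≈ 0.18586)
√(q + 21831) = √(2327/12520 + 21831) = √(273326447/12520) = √855511779110/6260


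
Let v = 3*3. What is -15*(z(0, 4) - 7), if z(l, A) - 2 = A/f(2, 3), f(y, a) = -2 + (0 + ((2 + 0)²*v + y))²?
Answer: 54045/721 ≈ 74.958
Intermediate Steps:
v = 9
f(y, a) = -2 + (36 + y)² (f(y, a) = -2 + (0 + ((2 + 0)²*9 + y))² = -2 + (0 + (2²*9 + y))² = -2 + (0 + (4*9 + y))² = -2 + (0 + (36 + y))² = -2 + (36 + y)²)
z(l, A) = 2 + A/1442 (z(l, A) = 2 + A/(-2 + (36 + 2)²) = 2 + A/(-2 + 38²) = 2 + A/(-2 + 1444) = 2 + A/1442)
-15*(z(0, 4) - 7) = -15*((2 + (1/1442)*4) - 7) = -15*((2 + 2/721) - 7) = -15*(1444/721 - 7) = -15*(-3603/721) = 54045/721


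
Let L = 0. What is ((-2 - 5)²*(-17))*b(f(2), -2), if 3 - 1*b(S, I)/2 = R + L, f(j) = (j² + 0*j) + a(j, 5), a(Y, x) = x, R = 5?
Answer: 3332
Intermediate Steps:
f(j) = 5 + j² (f(j) = (j² + 0*j) + 5 = (j² + 0) + 5 = j² + 5 = 5 + j²)
b(S, I) = -4 (b(S, I) = 6 - 2*(5 + 0) = 6 - 2*5 = 6 - 10 = -4)
((-2 - 5)²*(-17))*b(f(2), -2) = ((-2 - 5)²*(-17))*(-4) = ((-7)²*(-17))*(-4) = (49*(-17))*(-4) = -833*(-4) = 3332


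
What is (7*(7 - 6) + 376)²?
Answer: 146689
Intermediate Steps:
(7*(7 - 6) + 376)² = (7*1 + 376)² = (7 + 376)² = 383² = 146689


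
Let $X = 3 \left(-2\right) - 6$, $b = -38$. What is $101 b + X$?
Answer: $-3850$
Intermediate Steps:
$X = -12$ ($X = -6 - 6 = -12$)
$101 b + X = 101 \left(-38\right) - 12 = -3838 - 12 = -3850$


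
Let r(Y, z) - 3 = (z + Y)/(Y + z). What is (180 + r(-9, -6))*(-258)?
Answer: -47472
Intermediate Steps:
r(Y, z) = 4 (r(Y, z) = 3 + (z + Y)/(Y + z) = 3 + (Y + z)/(Y + z) = 3 + 1 = 4)
(180 + r(-9, -6))*(-258) = (180 + 4)*(-258) = 184*(-258) = -47472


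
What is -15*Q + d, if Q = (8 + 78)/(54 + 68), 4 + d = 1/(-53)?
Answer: -47178/3233 ≈ -14.593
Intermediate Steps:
d = -213/53 (d = -4 + 1/(-53) = -4 - 1/53 = -213/53 ≈ -4.0189)
Q = 43/61 (Q = 86/122 = 86*(1/122) = 43/61 ≈ 0.70492)
-15*Q + d = -15*43/61 - 213/53 = -645/61 - 213/53 = -47178/3233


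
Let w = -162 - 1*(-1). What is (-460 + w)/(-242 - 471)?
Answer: 27/31 ≈ 0.87097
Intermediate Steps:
w = -161 (w = -162 + 1 = -161)
(-460 + w)/(-242 - 471) = (-460 - 161)/(-242 - 471) = -621/(-713) = -621*(-1/713) = 27/31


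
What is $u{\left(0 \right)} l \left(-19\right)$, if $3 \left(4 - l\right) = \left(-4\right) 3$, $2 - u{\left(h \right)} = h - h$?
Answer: $-304$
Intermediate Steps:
$u{\left(h \right)} = 2$ ($u{\left(h \right)} = 2 - \left(h - h\right) = 2 - 0 = 2 + 0 = 2$)
$l = 8$ ($l = 4 - \frac{\left(-4\right) 3}{3} = 4 - -4 = 4 + 4 = 8$)
$u{\left(0 \right)} l \left(-19\right) = 2 \cdot 8 \left(-19\right) = 16 \left(-19\right) = -304$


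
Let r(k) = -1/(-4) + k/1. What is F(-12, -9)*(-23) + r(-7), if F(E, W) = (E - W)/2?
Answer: 111/4 ≈ 27.750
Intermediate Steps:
r(k) = ¼ + k (r(k) = -1*(-¼) + k*1 = ¼ + k)
F(E, W) = E/2 - W/2 (F(E, W) = (E - W)*(½) = E/2 - W/2)
F(-12, -9)*(-23) + r(-7) = ((½)*(-12) - ½*(-9))*(-23) + (¼ - 7) = (-6 + 9/2)*(-23) - 27/4 = -3/2*(-23) - 27/4 = 69/2 - 27/4 = 111/4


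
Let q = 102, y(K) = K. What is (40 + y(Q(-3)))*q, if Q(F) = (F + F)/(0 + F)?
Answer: 4284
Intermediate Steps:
Q(F) = 2 (Q(F) = (2*F)/F = 2)
(40 + y(Q(-3)))*q = (40 + 2)*102 = 42*102 = 4284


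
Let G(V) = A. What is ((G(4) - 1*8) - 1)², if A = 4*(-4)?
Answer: 625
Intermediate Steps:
A = -16
G(V) = -16
((G(4) - 1*8) - 1)² = ((-16 - 1*8) - 1)² = ((-16 - 8) - 1)² = (-24 - 1)² = (-25)² = 625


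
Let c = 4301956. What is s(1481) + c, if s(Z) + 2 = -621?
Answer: 4301333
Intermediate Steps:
s(Z) = -623 (s(Z) = -2 - 621 = -623)
s(1481) + c = -623 + 4301956 = 4301333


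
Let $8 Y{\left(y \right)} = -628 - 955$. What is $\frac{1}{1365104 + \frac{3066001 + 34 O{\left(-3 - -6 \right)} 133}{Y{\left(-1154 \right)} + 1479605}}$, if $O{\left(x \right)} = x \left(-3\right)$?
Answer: $\frac{11835257}{16156380874152} \approx 7.3254 \cdot 10^{-7}$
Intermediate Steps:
$O{\left(x \right)} = - 3 x$
$Y{\left(y \right)} = - \frac{1583}{8}$ ($Y{\left(y \right)} = \frac{-628 - 955}{8} = \frac{1}{8} \left(-1583\right) = - \frac{1583}{8}$)
$\frac{1}{1365104 + \frac{3066001 + 34 O{\left(-3 - -6 \right)} 133}{Y{\left(-1154 \right)} + 1479605}} = \frac{1}{1365104 + \frac{3066001 + 34 \left(- 3 \left(-3 - -6\right)\right) 133}{- \frac{1583}{8} + 1479605}} = \frac{1}{1365104 + \frac{3066001 + 34 \left(- 3 \left(-3 + 6\right)\right) 133}{\frac{11835257}{8}}} = \frac{1}{1365104 + \left(3066001 + 34 \left(\left(-3\right) 3\right) 133\right) \frac{8}{11835257}} = \frac{1}{1365104 + \left(3066001 + 34 \left(-9\right) 133\right) \frac{8}{11835257}} = \frac{1}{1365104 + \left(3066001 - 40698\right) \frac{8}{11835257}} = \frac{1}{1365104 + 3025303 \cdot \frac{8}{11835257}} = \frac{1}{1365104 + \frac{24202424}{11835257}} = \frac{1}{\frac{16156380874152}{11835257}} = \frac{11835257}{16156380874152}$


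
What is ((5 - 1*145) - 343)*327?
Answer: -157941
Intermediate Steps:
((5 - 1*145) - 343)*327 = ((5 - 145) - 343)*327 = (-140 - 343)*327 = -483*327 = -157941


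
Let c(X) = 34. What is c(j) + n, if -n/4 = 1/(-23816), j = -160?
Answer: 202437/5954 ≈ 34.000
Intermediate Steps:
n = 1/5954 (n = -4/(-23816) = -4*(-1/23816) = 1/5954 ≈ 0.00016795)
c(j) + n = 34 + 1/5954 = 202437/5954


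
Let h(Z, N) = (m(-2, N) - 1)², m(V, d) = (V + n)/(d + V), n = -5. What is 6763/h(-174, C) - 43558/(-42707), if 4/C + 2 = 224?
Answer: 13992761970342/13249804043 ≈ 1056.1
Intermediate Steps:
C = 2/111 (C = 4/(-2 + 224) = 4/222 = 4*(1/222) = 2/111 ≈ 0.018018)
m(V, d) = (-5 + V)/(V + d) (m(V, d) = (V - 5)/(d + V) = (-5 + V)/(V + d))
h(Z, N) = (-1 - 7/(-2 + N))² (h(Z, N) = ((-5 - 2)/(-2 + N) - 1)² = (-7/(-2 + N) - 1)² = (-1 - 7/(-2 + N))²)
6763/h(-174, C) - 43558/(-42707) = 6763/(((5 + 2/111)²/(-2 + 2/111)²)) - 43558/(-42707) = 6763/(((557/111)²/(-220/111)²)) - 43558*(-1/42707) = 6763/(((12321/48400)*(310249/12321))) + 43558/42707 = 6763/(310249/48400) + 43558/42707 = 6763*(48400/310249) + 43558/42707 = 327329200/310249 + 43558/42707 = 13992761970342/13249804043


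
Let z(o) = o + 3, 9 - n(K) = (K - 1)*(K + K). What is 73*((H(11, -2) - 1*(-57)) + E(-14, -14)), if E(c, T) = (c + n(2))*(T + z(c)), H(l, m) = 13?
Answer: 21535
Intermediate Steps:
n(K) = 9 - 2*K*(-1 + K) (n(K) = 9 - (K - 1)*(K + K) = 9 - (-1 + K)*2*K = 9 - 2*K*(-1 + K))
z(o) = 3 + o
E(c, T) = (5 + c)*(3 + T + c) (E(c, T) = (c + (9 - 2*2² + 2*2))*(T + (3 + c)) = (c + (9 - 2*4 + 4))*(3 + T + c) = (c + (9 - 8 + 4))*(3 + T + c) = (c + 5)*(3 + T + c) = (5 + c)*(3 + T + c))
73*((H(11, -2) - 1*(-57)) + E(-14, -14)) = 73*((13 - 1*(-57)) + (15 + (-14)² + 5*(-14) + 8*(-14) - 14*(-14))) = 73*((13 + 57) + (15 + 196 - 70 - 112 + 196)) = 73*(70 + 225) = 73*295 = 21535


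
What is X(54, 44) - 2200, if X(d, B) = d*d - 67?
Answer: 649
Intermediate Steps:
X(d, B) = -67 + d² (X(d, B) = d² - 67 = -67 + d²)
X(54, 44) - 2200 = (-67 + 54²) - 2200 = (-67 + 2916) - 2200 = 2849 - 2200 = 649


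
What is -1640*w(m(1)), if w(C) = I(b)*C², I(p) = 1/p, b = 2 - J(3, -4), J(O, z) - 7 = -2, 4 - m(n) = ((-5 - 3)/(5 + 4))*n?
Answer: 3175040/243 ≈ 13066.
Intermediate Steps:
m(n) = 4 + 8*n/9 (m(n) = 4 - (-5 - 3)/(5 + 4)*n = 4 - (-8/9)*n = 4 - (-8*⅑)*n = 4 - (-8)*n/9 = 4 + 8*n/9)
J(O, z) = 5 (J(O, z) = 7 - 2 = 5)
b = -3 (b = 2 - 1*5 = 2 - 5 = -3)
w(C) = -C²/3 (w(C) = C²/(-3) = -C²/3)
-1640*w(m(1)) = -(-1640)*(4 + (8/9)*1)²/3 = -(-1640)*(4 + 8/9)²/3 = -(-1640)*(44/9)²/3 = -(-1640)*1936/(3*81) = -1640*(-1936/243) = 3175040/243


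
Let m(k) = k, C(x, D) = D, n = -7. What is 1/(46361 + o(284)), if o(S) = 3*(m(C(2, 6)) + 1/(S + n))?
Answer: 277/12846986 ≈ 2.1561e-5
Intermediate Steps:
o(S) = 18 + 3/(-7 + S) (o(S) = 3*(6 + 1/(S - 7)) = 3*(6 + 1/(-7 + S)) = 18 + 3/(-7 + S))
1/(46361 + o(284)) = 1/(46361 + 3*(-41 + 6*284)/(-7 + 284)) = 1/(46361 + 3*(-41 + 1704)/277) = 1/(46361 + 3*(1/277)*1663) = 1/(46361 + 4989/277) = 1/(12846986/277) = 277/12846986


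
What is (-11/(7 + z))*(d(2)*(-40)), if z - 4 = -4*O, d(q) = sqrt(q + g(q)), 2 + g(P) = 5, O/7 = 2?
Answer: -88*sqrt(5)/9 ≈ -21.864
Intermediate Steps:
O = 14 (O = 7*2 = 14)
g(P) = 3 (g(P) = -2 + 5 = 3)
d(q) = sqrt(3 + q) (d(q) = sqrt(q + 3) = sqrt(3 + q))
z = -52 (z = 4 - 4*14 = 4 - 56 = -52)
(-11/(7 + z))*(d(2)*(-40)) = (-11/(7 - 52))*(sqrt(3 + 2)*(-40)) = (-11/(-45))*(sqrt(5)*(-40)) = (-11*(-1/45))*(-40*sqrt(5)) = 11*(-40*sqrt(5))/45 = -88*sqrt(5)/9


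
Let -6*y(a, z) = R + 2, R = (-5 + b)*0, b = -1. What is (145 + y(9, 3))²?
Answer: 188356/9 ≈ 20928.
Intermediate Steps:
R = 0 (R = (-5 - 1)*0 = -6*0 = 0)
y(a, z) = -⅓ (y(a, z) = -(0 + 2)/6 = -⅙*2 = -⅓)
(145 + y(9, 3))² = (145 - ⅓)² = (434/3)² = 188356/9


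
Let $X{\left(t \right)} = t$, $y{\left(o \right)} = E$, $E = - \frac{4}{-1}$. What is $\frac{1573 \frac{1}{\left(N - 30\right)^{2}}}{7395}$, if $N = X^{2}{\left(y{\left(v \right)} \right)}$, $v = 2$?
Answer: $\frac{1573}{1449420} \approx 0.0010853$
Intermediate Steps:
$E = 4$ ($E = \left(-4\right) \left(-1\right) = 4$)
$y{\left(o \right)} = 4$
$N = 16$ ($N = 4^{2} = 16$)
$\frac{1573 \frac{1}{\left(N - 30\right)^{2}}}{7395} = \frac{1573 \frac{1}{\left(16 - 30\right)^{2}}}{7395} = \frac{1573}{\left(-14\right)^{2}} \cdot \frac{1}{7395} = \frac{1573}{196} \cdot \frac{1}{7395} = \frac{1573}{1449420}$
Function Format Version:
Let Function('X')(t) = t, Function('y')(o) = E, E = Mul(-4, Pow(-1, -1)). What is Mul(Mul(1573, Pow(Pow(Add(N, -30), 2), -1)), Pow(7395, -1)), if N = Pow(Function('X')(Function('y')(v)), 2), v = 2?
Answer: Rational(1573, 1449420) ≈ 0.0010853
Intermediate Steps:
E = 4 (E = Mul(-4, -1) = 4)
Function('y')(o) = 4
N = 16 (N = Pow(4, 2) = 16)
Mul(Mul(1573, Pow(Pow(Add(N, -30), 2), -1)), Pow(7395, -1)) = Mul(Mul(1573, Pow(Pow(Add(16, -30), 2), -1)), Pow(7395, -1)) = Mul(Mul(1573, Pow(Pow(-14, 2), -1)), Rational(1, 7395)) = Mul(Mul(1573, Pow(196, -1)), Rational(1, 7395)) = Mul(Mul(1573, Rational(1, 196)), Rational(1, 7395)) = Mul(Rational(1573, 196), Rational(1, 7395)) = Rational(1573, 1449420)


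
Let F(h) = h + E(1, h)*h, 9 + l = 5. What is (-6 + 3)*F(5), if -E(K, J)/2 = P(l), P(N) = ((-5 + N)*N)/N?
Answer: -285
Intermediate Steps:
l = -4 (l = -9 + 5 = -4)
P(N) = -5 + N (P(N) = (N*(-5 + N))/N = -5 + N)
E(K, J) = 18 (E(K, J) = -2*(-5 - 4) = -2*(-9) = 18)
F(h) = 19*h (F(h) = h + 18*h = 19*h)
(-6 + 3)*F(5) = (-6 + 3)*(19*5) = -3*95 = -285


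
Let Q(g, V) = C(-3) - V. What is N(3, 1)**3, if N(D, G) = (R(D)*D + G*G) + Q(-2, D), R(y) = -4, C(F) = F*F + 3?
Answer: -8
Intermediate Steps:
C(F) = 3 + F**2 (C(F) = F**2 + 3 = 3 + F**2)
Q(g, V) = 12 - V (Q(g, V) = (3 + (-3)**2) - V = (3 + 9) - V = 12 - V)
N(D, G) = 12 + G**2 - 5*D (N(D, G) = (-4*D + G*G) + (12 - D) = (-4*D + G**2) + (12 - D) = (G**2 - 4*D) + (12 - D) = 12 + G**2 - 5*D)
N(3, 1)**3 = (12 + 1**2 - 5*3)**3 = (12 + 1 - 15)**3 = (-2)**3 = -8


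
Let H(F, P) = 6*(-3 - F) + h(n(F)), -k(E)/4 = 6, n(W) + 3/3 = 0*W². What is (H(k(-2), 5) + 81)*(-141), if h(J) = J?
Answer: -29046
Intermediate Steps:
n(W) = -1 (n(W) = -1 + 0*W² = -1 + 0 = -1)
k(E) = -24 (k(E) = -4*6 = -24)
H(F, P) = -19 - 6*F (H(F, P) = 6*(-3 - F) - 1 = (-18 - 6*F) - 1 = -19 - 6*F)
(H(k(-2), 5) + 81)*(-141) = ((-19 - 6*(-24)) + 81)*(-141) = ((-19 + 144) + 81)*(-141) = (125 + 81)*(-141) = 206*(-141) = -29046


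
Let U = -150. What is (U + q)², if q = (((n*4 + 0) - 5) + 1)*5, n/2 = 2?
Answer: 8100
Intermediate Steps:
n = 4 (n = 2*2 = 4)
q = 60 (q = (((4*4 + 0) - 5) + 1)*5 = (((16 + 0) - 5) + 1)*5 = ((16 - 5) + 1)*5 = (11 + 1)*5 = 12*5 = 60)
(U + q)² = (-150 + 60)² = (-90)² = 8100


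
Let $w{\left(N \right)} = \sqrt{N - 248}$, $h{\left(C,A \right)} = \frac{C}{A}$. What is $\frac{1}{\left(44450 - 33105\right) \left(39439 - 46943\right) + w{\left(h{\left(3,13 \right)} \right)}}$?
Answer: $- \frac{1106727440}{94218894342230421} - \frac{i \sqrt{41873}}{94218894342230421} \approx -1.1746 \cdot 10^{-8} - 2.1718 \cdot 10^{-15} i$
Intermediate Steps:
$w{\left(N \right)} = \sqrt{-248 + N}$
$\frac{1}{\left(44450 - 33105\right) \left(39439 - 46943\right) + w{\left(h{\left(3,13 \right)} \right)}} = \frac{1}{\left(44450 - 33105\right) \left(39439 - 46943\right) + \sqrt{-248 + \frac{3}{13}}} = \frac{1}{11345 \left(-7504\right) + \sqrt{-248 + 3 \cdot \frac{1}{13}}} = \frac{1}{-85132880 + \sqrt{-248 + \frac{3}{13}}} = \frac{1}{-85132880 + \sqrt{- \frac{3221}{13}}} = \frac{1}{-85132880 + \frac{i \sqrt{41873}}{13}}$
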